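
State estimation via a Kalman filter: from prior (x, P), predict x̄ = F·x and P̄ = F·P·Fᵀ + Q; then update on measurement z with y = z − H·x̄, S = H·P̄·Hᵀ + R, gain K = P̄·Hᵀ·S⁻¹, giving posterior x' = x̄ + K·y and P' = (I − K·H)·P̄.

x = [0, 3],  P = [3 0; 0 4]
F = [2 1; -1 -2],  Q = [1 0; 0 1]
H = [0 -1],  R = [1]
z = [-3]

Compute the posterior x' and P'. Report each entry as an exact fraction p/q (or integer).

x' = [-3, 18/7]
P' = [23/3 -2/3; -2/3 20/21]

x̄ = F·x = [3, -6]
P̄ = F·P·Fᵀ + Q = [17 -14; -14 20]
y = z − H·x̄ = [-9]
S = H·P̄·Hᵀ + R = [21]
K = P̄·Hᵀ·S⁻¹ = [2/3; -20/21]
x' = x̄ + K·y = [-3, 18/7]
P' = (I − K·H)·P̄ = [23/3 -2/3; -2/3 20/21]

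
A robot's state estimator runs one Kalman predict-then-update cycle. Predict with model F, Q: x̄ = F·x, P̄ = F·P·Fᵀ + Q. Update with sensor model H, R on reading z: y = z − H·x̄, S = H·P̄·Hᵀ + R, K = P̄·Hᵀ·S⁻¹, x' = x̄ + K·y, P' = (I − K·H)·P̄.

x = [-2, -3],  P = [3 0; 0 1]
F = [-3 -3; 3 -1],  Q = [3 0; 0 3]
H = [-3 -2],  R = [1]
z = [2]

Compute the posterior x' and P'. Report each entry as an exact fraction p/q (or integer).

x' = [-9/188, -77/94]
P' = [2571/188 -1911/94; -1911/94 1432/47]

x̄ = F·x = [15, -3]
P̄ = F·P·Fᵀ + Q = [39 -24; -24 31]
y = z − H·x̄ = [41]
S = H·P̄·Hᵀ + R = [188]
K = P̄·Hᵀ·S⁻¹ = [-69/188; 5/94]
x' = x̄ + K·y = [-9/188, -77/94]
P' = (I − K·H)·P̄ = [2571/188 -1911/94; -1911/94 1432/47]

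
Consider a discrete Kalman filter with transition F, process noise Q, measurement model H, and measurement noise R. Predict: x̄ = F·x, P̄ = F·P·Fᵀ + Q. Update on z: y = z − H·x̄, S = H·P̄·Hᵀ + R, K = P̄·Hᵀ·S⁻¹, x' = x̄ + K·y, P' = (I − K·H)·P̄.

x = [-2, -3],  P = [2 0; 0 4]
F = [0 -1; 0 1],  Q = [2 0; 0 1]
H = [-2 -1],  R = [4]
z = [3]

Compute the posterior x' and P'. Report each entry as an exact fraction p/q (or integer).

x̄ = F·x = [3, -3]
P̄ = F·P·Fᵀ + Q = [6 -4; -4 5]
y = z − H·x̄ = [6]
S = H·P̄·Hᵀ + R = [17]
K = P̄·Hᵀ·S⁻¹ = [-8/17; 3/17]
x' = x̄ + K·y = [3/17, -33/17]
P' = (I − K·H)·P̄ = [38/17 -44/17; -44/17 76/17]

x' = [3/17, -33/17]
P' = [38/17 -44/17; -44/17 76/17]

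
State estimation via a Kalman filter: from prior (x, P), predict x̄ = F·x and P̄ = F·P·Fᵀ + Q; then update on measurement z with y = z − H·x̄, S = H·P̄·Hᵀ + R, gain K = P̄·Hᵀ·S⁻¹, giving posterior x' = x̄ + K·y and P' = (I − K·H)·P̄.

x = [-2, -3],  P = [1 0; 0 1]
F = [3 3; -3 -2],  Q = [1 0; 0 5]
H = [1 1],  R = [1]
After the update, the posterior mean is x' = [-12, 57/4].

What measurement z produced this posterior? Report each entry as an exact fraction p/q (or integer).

z = [3]

x̄ = F·x = [-15, 12]
P̄ = F·P·Fᵀ + Q = [19 -15; -15 18]
S = H·P̄·Hᵀ + R = [8]
K = P̄·Hᵀ·S⁻¹ = [1/2; 3/8]
x' − x̄ = [3, 9/4] = K·y
y = (KᵀK)⁻¹·Kᵀ·(x' − x̄) = [6]
z = y + H·x̄ = [6] + [-3] = [3]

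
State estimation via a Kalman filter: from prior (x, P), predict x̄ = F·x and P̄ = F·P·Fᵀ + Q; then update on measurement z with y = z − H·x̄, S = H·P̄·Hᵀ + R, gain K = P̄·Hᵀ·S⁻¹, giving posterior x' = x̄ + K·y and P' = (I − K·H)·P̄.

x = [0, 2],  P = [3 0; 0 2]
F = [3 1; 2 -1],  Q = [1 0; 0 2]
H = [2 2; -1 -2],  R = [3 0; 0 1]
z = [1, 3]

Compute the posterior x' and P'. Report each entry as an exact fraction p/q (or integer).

x' = [5068/1685, -4794/1685]
P' = [3674/1685 -2192/1685; -2192/1685 1616/1685]

x̄ = F·x = [2, -2]
P̄ = F·P·Fᵀ + Q = [30 16; 16 16]
y = z − H·x̄ = [1, 1]
S = H·P̄·Hᵀ + R = [315 -220; -220 159]
K = P̄·Hᵀ·S⁻¹ = [988/1685 142/337; -384/1685 -208/337]
x' = x̄ + K·y = [5068/1685, -4794/1685]
P' = (I − K·H)·P̄ = [3674/1685 -2192/1685; -2192/1685 1616/1685]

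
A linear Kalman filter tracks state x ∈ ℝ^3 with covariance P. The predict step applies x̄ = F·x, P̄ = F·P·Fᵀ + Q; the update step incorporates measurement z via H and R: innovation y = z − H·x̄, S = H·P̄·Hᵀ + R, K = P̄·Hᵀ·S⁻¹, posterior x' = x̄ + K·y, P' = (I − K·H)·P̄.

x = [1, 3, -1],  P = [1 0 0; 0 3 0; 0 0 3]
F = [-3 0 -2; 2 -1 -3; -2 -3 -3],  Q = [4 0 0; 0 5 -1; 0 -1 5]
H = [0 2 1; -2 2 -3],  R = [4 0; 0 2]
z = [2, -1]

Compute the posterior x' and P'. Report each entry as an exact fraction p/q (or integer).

x̄ = F·x = [-1, 2, -8]
P̄ = F·P·Fᵀ + Q = [25 12 24; 12 39 31; 24 31 63]
y = z − H·x̄ = [6, -31]
S = H·P̄·Hᵀ + R = [347 -253; -253 645]
K = P̄·Hᵀ·S⁻¹ = [3083/79903 -10931/79903; 30219/79903 7022/79903; 18175/79903 -14550/79903]
x' = x̄ + K·y = [277456/79903, 123438/79903, -79124/79903]
P' = (I − K·H)·P̄ = [778353/79903 196480/79903 -380628/79903; 196480/79903 96204/79903 -71532/79903; -380628/79903 -71532/79903 215764/79903]

x' = [277456/79903, 123438/79903, -79124/79903]
P' = [778353/79903 196480/79903 -380628/79903; 196480/79903 96204/79903 -71532/79903; -380628/79903 -71532/79903 215764/79903]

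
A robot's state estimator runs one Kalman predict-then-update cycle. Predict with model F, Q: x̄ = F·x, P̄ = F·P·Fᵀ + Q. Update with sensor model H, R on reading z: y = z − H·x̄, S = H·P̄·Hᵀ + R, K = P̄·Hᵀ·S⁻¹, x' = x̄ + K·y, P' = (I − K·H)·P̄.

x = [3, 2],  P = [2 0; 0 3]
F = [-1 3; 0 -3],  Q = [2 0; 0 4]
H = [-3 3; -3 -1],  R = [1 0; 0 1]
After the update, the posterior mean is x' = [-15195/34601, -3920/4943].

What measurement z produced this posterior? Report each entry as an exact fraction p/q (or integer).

x̄ = F·x = [3, -6]
P̄ = F·P·Fᵀ + Q = [31 -27; -27 31]
S = H·P̄·Hᵀ + R = [1045 348; 348 149]
K = P̄·Hᵀ·S⁻¹ = [-2958/34601 -8418/34601; 1218/4943 -1186/4943]
x' − x̄ = [-118998/34601, 25738/4943] = K·y
y = (KᵀK)⁻¹·Kᵀ·(x' − x̄) = [26, 5]
z = y + H·x̄ = [26, 5] + [-27, -3] = [-1, 2]

z = [-1, 2]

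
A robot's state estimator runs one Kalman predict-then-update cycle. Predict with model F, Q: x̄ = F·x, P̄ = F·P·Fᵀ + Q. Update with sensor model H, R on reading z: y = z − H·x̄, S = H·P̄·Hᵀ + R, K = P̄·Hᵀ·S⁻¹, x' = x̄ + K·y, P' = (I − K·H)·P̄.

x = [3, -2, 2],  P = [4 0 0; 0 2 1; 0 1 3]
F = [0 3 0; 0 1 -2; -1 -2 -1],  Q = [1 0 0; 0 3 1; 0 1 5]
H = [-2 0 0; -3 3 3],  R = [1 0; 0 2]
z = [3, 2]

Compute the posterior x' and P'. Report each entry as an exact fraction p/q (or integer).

x̄ = F·x = [-6, -6, -1]
P̄ = F·P·Fᵀ + Q = [19 0 -15; 0 13 6; -15 6 24]
y = z − H·x̄ = [-9, 5]
S = H·P̄·Hᵀ + R = [77 204; 204 884]
K = P̄·Hᵀ·S⁻¹ = [-188/389 -3/778; -171/389 4389/26452; -15/389 4275/26452]
x' = x̄ + K·y = [-1299/778, -32115/26452, 4103/26452]
P' = (I − K·H)·P̄ = [94/389 171/778 15/778; 171/778 93703/26452 -84963/26452; 15/778 -84963/26452 88323/26452]

x' = [-1299/778, -32115/26452, 4103/26452]
P' = [94/389 171/778 15/778; 171/778 93703/26452 -84963/26452; 15/778 -84963/26452 88323/26452]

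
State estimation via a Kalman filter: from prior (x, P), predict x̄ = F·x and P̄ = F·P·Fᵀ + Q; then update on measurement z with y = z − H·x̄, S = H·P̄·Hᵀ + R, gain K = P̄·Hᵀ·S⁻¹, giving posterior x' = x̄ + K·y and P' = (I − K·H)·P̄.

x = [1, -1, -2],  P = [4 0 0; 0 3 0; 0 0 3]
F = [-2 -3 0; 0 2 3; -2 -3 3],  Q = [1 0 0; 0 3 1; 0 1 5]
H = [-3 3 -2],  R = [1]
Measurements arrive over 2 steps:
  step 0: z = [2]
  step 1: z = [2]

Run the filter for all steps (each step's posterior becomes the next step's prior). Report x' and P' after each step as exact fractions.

step 0: x̄ = F·x = [1, -8, -5]
step 0: P̄ = F·P·Fᵀ + Q = [44 -18 43; -18 42 10; 43 10 75]
step 0: y = z − H·x̄ = [19]
step 0: S = H·P̄·Hᵀ + R = [1795]
step 0: K = P̄·Hᵀ·S⁻¹ = [-272/1795; 32/359; -249/1795]
step 0: x' = x̄ + K·y = [-3373/1795, -2264/359, -13706/1795]
step 0: P' = (I − K·H)·P̄ = [4996/1795 2242/359 9457/1795; 2242/359 9958/359 11558/359; 9457/1795 11558/359 72624/1795]
step 1: x̄ = F·x = [40706/1795, -63758/1795, -412/1795]
step 1: P̄ = F·P·Fᵀ + Q = [604409/1795 -920432/1795 25762/1795; -920432/1795 1551641/1795 81719/1795; 25762/1795 81719/1795 111501/1795]
step 1: y = z − H·x̄ = [316158/1795]
step 1: S = H·P̄·Hᵀ + R = [35748541/1795]
step 1: K = P̄·Hᵀ·S⁻¹ = [-4626047/35748541; 7252781/35748541; -55131/35748541]
step 1: x' = x̄ + K·y = [-4112344/35748541, 7670896/35748541, -17915602/35748541]
step 1: P' = (I − K·H)·P̄ = [115002268/35748541 360782561/35748541 370983463/35748541; 360782561/35748541 1596696196/35748541 1850244062/35748541; 370983463/35748541 1850244062/35748541 2218918464/35748541]

step 0: x' = [-3373/1795, -2264/359, -13706/1795], P' = [4996/1795 2242/359 9457/1795; 2242/359 9958/359 11558/359; 9457/1795 11558/359 72624/1795]
step 1: x' = [-4112344/35748541, 7670896/35748541, -17915602/35748541], P' = [115002268/35748541 360782561/35748541 370983463/35748541; 360782561/35748541 1596696196/35748541 1850244062/35748541; 370983463/35748541 1850244062/35748541 2218918464/35748541]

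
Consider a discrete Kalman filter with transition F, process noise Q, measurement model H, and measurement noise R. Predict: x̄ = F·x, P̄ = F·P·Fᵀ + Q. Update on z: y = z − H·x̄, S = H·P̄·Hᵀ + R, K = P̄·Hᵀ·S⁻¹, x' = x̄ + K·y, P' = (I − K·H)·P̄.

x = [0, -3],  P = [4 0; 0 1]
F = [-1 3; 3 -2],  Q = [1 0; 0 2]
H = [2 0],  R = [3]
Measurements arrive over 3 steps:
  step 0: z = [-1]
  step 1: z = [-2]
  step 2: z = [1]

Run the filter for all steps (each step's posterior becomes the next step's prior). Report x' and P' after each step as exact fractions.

step 0: x' = [-55/59, -258/59], P' = [42/59 -54/59; -54/59 1182/59]
step 1: x' = [-4219/4039, -1107/577], P' = [33189/44429 -3348/6347; -3348/6347 40624/6347]
step 2: x' = [4927168/11243471, -856221/274231], P' = [8332638/11243471 -150993/274231; -150993/274231 1798081/274231]

step 0: x̄ = F·x = [-9, 6]
step 0: P̄ = F·P·Fᵀ + Q = [14 -18; -18 42]
step 0: y = z − H·x̄ = [17]
step 0: S = H·P̄·Hᵀ + R = [59]
step 0: K = P̄·Hᵀ·S⁻¹ = [28/59; -36/59]
step 0: x' = x̄ + K·y = [-55/59, -258/59]
step 0: P' = (I − K·H)·P̄ = [42/59 -54/59; -54/59 1182/59]
step 1: x̄ = F·x = [-719/59, 351/59]
step 1: P̄ = F·P·Fᵀ + Q = [11063/59 -7812/59; -7812/59 5872/59]
step 1: y = z − H·x̄ = [1320/59]
step 1: S = H·P̄·Hᵀ + R = [44429/59]
step 1: K = P̄·Hᵀ·S⁻¹ = [22126/44429; -2232/6347]
step 1: x' = x̄ + K·y = [-4219/4039, -1107/577]
step 1: P' = (I − K·H)·P̄ = [33189/44429 -3348/6347; -3348/6347 40624/6347]
step 2: x̄ = F·x = [-19028/4039, 2841/4039]
step 2: P̄ = F·P·Fᵀ + Q = [2777546/44429 -2063571/44429; -2063571/44429 1806263/44429]
step 2: y = z − H·x̄ = [42095/4039]
step 2: S = H·P̄·Hᵀ + R = [11243471/44429]
step 2: K = P̄·Hᵀ·S⁻¹ = [5555092/11243471; -100662/274231]
step 2: x' = x̄ + K·y = [4927168/11243471, -856221/274231]
step 2: P' = (I − K·H)·P̄ = [8332638/11243471 -150993/274231; -150993/274231 1798081/274231]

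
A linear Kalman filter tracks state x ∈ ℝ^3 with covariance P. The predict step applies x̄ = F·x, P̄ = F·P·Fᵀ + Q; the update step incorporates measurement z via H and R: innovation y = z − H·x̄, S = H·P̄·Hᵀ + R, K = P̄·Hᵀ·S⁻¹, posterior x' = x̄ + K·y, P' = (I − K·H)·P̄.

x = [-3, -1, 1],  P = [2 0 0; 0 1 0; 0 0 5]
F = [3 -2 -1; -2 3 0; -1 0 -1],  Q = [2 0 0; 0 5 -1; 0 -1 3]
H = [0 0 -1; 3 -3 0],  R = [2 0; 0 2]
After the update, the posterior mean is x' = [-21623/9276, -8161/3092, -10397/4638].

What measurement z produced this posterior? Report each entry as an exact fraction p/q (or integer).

x̄ = F·x = [-8, 3, 2]
P̄ = F·P·Fᵀ + Q = [29 -18 -1; -18 22 3; -1 3 10]
S = H·P̄·Hᵀ + R = [12 12; 12 785]
K = P̄·Hᵀ·S⁻¹ = [-907/9276 140/773; -305/3092 -117/773; -3853/4638 -2/773]
x' − x̄ = [52585/9276, -17437/3092, -19673/4638] = K·y
y = (KᵀK)⁻¹·Kᵀ·(x' − x̄) = [5, 34]
z = y + H·x̄ = [5, 34] + [-2, -33] = [3, 1]

z = [3, 1]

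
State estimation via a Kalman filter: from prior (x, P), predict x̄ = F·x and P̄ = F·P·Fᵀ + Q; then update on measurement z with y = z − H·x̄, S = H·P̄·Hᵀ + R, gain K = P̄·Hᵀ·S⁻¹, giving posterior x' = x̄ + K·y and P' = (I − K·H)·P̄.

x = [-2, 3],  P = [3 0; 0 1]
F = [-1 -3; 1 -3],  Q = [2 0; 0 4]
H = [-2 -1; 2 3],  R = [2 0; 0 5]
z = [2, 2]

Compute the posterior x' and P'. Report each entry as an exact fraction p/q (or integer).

x' = [-2418/2021, 1871/2021]
P' = [2232/2021 -2038/2021; -2038/2021 2712/2021]

x̄ = F·x = [-7, -11]
P̄ = F·P·Fᵀ + Q = [14 6; 6 16]
y = z − H·x̄ = [-23, 49]
S = H·P̄·Hᵀ + R = [98 -152; -152 277]
K = P̄·Hᵀ·S⁻¹ = [-1213/2021 -330/2021; 682/2021 812/2021]
x' = x̄ + K·y = [-2418/2021, 1871/2021]
P' = (I − K·H)·P̄ = [2232/2021 -2038/2021; -2038/2021 2712/2021]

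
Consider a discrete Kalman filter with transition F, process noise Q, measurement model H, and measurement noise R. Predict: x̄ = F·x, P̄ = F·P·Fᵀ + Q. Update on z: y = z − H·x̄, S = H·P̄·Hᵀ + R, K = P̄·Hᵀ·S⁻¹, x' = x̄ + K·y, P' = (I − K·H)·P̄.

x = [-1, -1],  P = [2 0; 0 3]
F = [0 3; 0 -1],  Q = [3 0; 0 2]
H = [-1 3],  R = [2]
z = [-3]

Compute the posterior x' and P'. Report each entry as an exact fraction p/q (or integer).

x' = [120/131, -85/131]
P' = [681/131 189/131; 189/131 79/131]

x̄ = F·x = [-3, 1]
P̄ = F·P·Fᵀ + Q = [30 -9; -9 5]
y = z − H·x̄ = [-9]
S = H·P̄·Hᵀ + R = [131]
K = P̄·Hᵀ·S⁻¹ = [-57/131; 24/131]
x' = x̄ + K·y = [120/131, -85/131]
P' = (I − K·H)·P̄ = [681/131 189/131; 189/131 79/131]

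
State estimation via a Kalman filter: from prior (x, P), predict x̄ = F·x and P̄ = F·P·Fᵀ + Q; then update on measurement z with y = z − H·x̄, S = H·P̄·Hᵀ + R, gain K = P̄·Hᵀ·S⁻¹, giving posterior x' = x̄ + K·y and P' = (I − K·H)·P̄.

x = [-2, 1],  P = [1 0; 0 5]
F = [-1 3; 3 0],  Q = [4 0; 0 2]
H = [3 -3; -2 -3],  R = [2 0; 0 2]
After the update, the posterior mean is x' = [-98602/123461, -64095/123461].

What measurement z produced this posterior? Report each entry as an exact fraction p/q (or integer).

x̄ = F·x = [5, -6]
P̄ = F·P·Fᵀ + Q = [50 -3; -3 11]
S = H·P̄·Hᵀ + R = [605 -192; -192 265]
K = P̄·Hᵀ·S⁻¹ = [24663/123461 -24527/123461; -16314/123461 -24399/123461]
x' − x̄ = [-715907/123461, 676671/123461] = K·y
y = (KᵀK)⁻¹·Kᵀ·(x' − x̄) = [-34, -5]
z = y + H·x̄ = [-34, -5] + [33, 8] = [-1, 3]

z = [-1, 3]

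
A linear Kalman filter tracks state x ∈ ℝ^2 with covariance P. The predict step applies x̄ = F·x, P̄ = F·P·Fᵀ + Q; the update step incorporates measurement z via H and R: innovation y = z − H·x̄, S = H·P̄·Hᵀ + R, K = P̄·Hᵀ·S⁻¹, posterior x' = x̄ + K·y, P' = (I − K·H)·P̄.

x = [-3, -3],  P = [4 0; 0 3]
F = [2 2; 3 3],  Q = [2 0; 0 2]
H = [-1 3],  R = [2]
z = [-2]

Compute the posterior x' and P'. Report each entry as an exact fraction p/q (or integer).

x' = [-108/73, -90/73]
P' = [1734/365 642/365; 642/365 316/365]

x̄ = F·x = [-12, -18]
P̄ = F·P·Fᵀ + Q = [30 42; 42 65]
y = z − H·x̄ = [40]
S = H·P̄·Hᵀ + R = [365]
K = P̄·Hᵀ·S⁻¹ = [96/365; 153/365]
x' = x̄ + K·y = [-108/73, -90/73]
P' = (I − K·H)·P̄ = [1734/365 642/365; 642/365 316/365]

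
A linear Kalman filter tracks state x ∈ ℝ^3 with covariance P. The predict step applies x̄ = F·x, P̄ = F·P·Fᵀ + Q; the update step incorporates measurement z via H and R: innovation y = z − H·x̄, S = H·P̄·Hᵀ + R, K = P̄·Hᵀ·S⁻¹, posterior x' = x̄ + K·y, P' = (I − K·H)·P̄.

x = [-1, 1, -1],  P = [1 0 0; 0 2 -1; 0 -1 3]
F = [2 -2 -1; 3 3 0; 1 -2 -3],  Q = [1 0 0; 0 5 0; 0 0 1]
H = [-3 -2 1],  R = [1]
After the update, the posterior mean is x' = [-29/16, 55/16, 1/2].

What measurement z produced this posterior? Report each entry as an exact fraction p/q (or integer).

z = [-1]

x̄ = F·x = [-3, 0, 0]
P̄ = F·P·Fᵀ + Q = [12 -3 11; -3 32 0; 11 0 25]
S = H·P̄·Hᵀ + R = [160]
K = P̄·Hᵀ·S⁻¹ = [-19/160; -11/32; -1/20]
x' − x̄ = [19/16, 55/16, 1/2] = K·y
y = (KᵀK)⁻¹·Kᵀ·(x' − x̄) = [-10]
z = y + H·x̄ = [-10] + [9] = [-1]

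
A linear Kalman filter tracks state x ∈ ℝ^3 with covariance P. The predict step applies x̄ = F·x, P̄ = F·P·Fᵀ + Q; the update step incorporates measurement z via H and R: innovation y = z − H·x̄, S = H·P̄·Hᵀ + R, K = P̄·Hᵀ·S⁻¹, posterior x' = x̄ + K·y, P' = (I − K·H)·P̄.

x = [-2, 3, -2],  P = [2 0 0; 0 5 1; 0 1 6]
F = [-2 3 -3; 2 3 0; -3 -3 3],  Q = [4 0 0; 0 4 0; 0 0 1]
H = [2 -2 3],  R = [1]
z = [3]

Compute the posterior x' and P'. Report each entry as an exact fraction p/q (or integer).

x̄ = F·x = [19, 5, -9]
P̄ = F·P·Fᵀ + Q = [93 28 -69; 28 57 -48; -69 -48 100]
y = z − H·x̄ = [2]
S = H·P̄·Hᵀ + R = [1025]
K = P̄·Hᵀ·S⁻¹ = [-77/1025; -202/1025; 258/1025]
x' = x̄ + K·y = [19321/1025, 4721/1025, -8709/1025]
P' = (I − K·H)·P̄ = [89396/1025 13146/1025 -50859/1025; 13146/1025 17621/1025 2916/1025; -50859/1025 2916/1025 35936/1025]

x' = [19321/1025, 4721/1025, -8709/1025]
P' = [89396/1025 13146/1025 -50859/1025; 13146/1025 17621/1025 2916/1025; -50859/1025 2916/1025 35936/1025]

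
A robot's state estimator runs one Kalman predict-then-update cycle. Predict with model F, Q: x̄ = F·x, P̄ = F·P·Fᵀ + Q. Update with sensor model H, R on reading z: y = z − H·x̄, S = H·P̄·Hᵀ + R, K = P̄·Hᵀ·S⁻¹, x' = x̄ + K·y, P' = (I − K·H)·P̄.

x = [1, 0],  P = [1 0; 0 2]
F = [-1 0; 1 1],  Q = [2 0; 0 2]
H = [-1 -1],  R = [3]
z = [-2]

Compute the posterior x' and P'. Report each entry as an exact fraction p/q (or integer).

x̄ = F·x = [-1, 1]
P̄ = F·P·Fᵀ + Q = [3 -1; -1 5]
y = z − H·x̄ = [-2]
S = H·P̄·Hᵀ + R = [9]
K = P̄·Hᵀ·S⁻¹ = [-2/9; -4/9]
x' = x̄ + K·y = [-5/9, 17/9]
P' = (I − K·H)·P̄ = [23/9 -17/9; -17/9 29/9]

x' = [-5/9, 17/9]
P' = [23/9 -17/9; -17/9 29/9]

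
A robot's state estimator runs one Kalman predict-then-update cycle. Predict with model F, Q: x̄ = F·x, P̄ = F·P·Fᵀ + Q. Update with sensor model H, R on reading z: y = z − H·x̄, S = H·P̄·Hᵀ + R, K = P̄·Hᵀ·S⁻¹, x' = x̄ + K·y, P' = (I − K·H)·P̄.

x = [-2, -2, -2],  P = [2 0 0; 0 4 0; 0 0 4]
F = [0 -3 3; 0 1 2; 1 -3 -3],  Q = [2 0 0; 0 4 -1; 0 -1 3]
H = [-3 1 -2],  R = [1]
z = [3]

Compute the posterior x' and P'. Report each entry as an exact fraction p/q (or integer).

x' = [-1218/215, -4652/1075, 5211/1075]
P' = [1418/43 5184/215 -8022/215; 5184/215 21956/1075 -27933/1075; -8022/215 -27933/1075 46294/1075]

x̄ = F·x = [0, -6, 10]
P̄ = F·P·Fᵀ + Q = [74 12 0; 12 24 -37; 0 -37 77]
y = z − H·x̄ = [29]
S = H·P̄·Hᵀ + R = [1075]
K = P̄·Hᵀ·S⁻¹ = [-42/215; 62/1075; -191/1075]
x' = x̄ + K·y = [-1218/215, -4652/1075, 5211/1075]
P' = (I − K·H)·P̄ = [1418/43 5184/215 -8022/215; 5184/215 21956/1075 -27933/1075; -8022/215 -27933/1075 46294/1075]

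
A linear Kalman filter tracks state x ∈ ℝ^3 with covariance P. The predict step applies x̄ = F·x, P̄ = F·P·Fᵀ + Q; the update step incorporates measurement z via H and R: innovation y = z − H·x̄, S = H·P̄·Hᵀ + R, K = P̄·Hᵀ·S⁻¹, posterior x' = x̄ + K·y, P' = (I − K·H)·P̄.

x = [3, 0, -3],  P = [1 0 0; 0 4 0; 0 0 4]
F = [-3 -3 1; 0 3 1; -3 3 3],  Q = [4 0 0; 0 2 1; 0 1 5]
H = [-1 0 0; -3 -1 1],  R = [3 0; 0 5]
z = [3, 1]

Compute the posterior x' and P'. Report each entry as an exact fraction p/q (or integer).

x' = [-1823/466, -3219/466, -25061/1398]
P' = [783/466 753/466 2747/466; 753/466 3296/233 9871/466; 2747/466 9871/466 60491/1398]

x̄ = F·x = [-12, -3, -18]
P̄ = F·P·Fᵀ + Q = [53 -32 -15; -32 42 49; -15 49 86]
y = z − H·x̄ = [-9, -20]
S = H·P̄·Hᵀ + R = [56 142; 142 410]
K = P̄·Hᵀ·S⁻¹ = [-261/466 -71/466; -251/466 102/233; -2747/1398 1231/1398]
x' = x̄ + K·y = [-1823/466, -3219/466, -25061/1398]
P' = (I − K·H)·P̄ = [783/466 753/466 2747/466; 753/466 3296/233 9871/466; 2747/466 9871/466 60491/1398]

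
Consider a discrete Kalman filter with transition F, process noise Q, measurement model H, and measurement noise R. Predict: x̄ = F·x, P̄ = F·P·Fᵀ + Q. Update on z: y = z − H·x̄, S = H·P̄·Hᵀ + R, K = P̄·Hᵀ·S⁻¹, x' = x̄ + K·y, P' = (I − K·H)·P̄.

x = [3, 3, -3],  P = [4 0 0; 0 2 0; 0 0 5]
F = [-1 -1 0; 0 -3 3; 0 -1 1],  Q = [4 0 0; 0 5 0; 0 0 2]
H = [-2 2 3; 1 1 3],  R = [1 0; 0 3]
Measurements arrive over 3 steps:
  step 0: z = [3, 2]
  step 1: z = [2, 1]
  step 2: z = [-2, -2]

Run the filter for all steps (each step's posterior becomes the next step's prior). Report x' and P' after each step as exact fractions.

step 0: x̄ = F·x = [-6, -18, -6]
step 0: P̄ = F·P·Fᵀ + Q = [10 6 2; 6 68 21; 2 21 9]
step 0: y = z − H·x̄ = [45, 44]
step 0: S = H·P̄·Hᵀ + R = [574 380; 380 312]
step 0: K = P̄·Hᵀ·S⁻¹ = [-1123/4336 3347/8672; 1571/8672 3789/17344; 10/271 125/1084]
step 0: x' = x̄ + K·y = [-2917/4336, -2043/8672, 199/271]
step 0: P' = (I − K·H)·P̄ = [4297/4336 13495/8672 -251/542; 13495/8672 72745/17344 -1841/1084; -251/542 -1841/1084 453/542]
step 1: x̄ = F·x = [7877/8672, 25233/8672, 8411/8672]
step 1: P̄ = F·P·Fᵀ + Q = [213289/17344 411669/17344 137223/17344; 411669/17344 1402097/17344 438459/17344; 137223/17344 438459/17344 180841/17344]
step 1: y = z − H·x̄ = [-42601/8672, -49671/8672]
step 1: S = H·P̄·Hᵀ + R = [8427937/17344 7539647/17344; 7539647/17344 7572417/17344]
step 1: K = P̄·Hᵀ·S⁻¹ = [-195345958/804148585 304584613/804148585; 31545599/160829717 35050434/160829717; 5523723/160829717 18249612/160829717]
step 1: x' = x̄ + K·y = [-10904307/160829717, 112240784/160829717, 24324971/160829717]
step 1: P' = (I − K·H)·P̄ = [789826534/804148585 252075961/160829717 -75763500/160829717; 252075961/160829717 682622180/160829717 -276515613/160829717; -75763500/160829717 -276515613/160829717 135675983/160829717]
step 2: x̄ = F·x = [-101336477/160829717, -263747439/160829717, -87915813/160829717]
step 2: P̄ = F·P·Fᵀ + Q = [9940291384/804148585 3860931762/160829717 1286977254/160829717; 3860931762/160829717 13146113086/160829717 4113988167/160829717; 1286977254/160829717 4113988167/160829717 1692988823/160829717]
step 2: y = z − H·x̄ = [266909929/160829717, 307171921/160829717]
step 2: S = H·P̄·Hᵀ + R = [394855457176/804148585 353589853832/804148585; 353589853832/804148585 354906079854/804148585]
step 2: K = P̄·Hᵀ·S⁻¹ = [-1140450462647/4697769157412 444713829947/1174442289353; 1844997718267/9395538314824 255833964573/1174442289353; 322095995925/9395538314824 266572731075/2348884578706]
step 2: x' = x̄ + K·y = [-1455194517467/4697769157412, -8437003440937/9395538314824, -2564893766211/9395538314824]
step 2: P' = (I − K·H)·P̄ = [2306579589961/2348884578706 7362461117755/4697769157412 -2213018112771/4697769157412; 7362461117755/4697769157412 39879749275045/9395538314824 -16154885453601/9395538314824; -2213018112771/4697769157412 -16154885453601/9395538314824 7926598150681/9395538314824]

step 0: x' = [-2917/4336, -2043/8672, 199/271], P' = [4297/4336 13495/8672 -251/542; 13495/8672 72745/17344 -1841/1084; -251/542 -1841/1084 453/542]
step 1: x' = [-10904307/160829717, 112240784/160829717, 24324971/160829717], P' = [789826534/804148585 252075961/160829717 -75763500/160829717; 252075961/160829717 682622180/160829717 -276515613/160829717; -75763500/160829717 -276515613/160829717 135675983/160829717]
step 2: x' = [-1455194517467/4697769157412, -8437003440937/9395538314824, -2564893766211/9395538314824], P' = [2306579589961/2348884578706 7362461117755/4697769157412 -2213018112771/4697769157412; 7362461117755/4697769157412 39879749275045/9395538314824 -16154885453601/9395538314824; -2213018112771/4697769157412 -16154885453601/9395538314824 7926598150681/9395538314824]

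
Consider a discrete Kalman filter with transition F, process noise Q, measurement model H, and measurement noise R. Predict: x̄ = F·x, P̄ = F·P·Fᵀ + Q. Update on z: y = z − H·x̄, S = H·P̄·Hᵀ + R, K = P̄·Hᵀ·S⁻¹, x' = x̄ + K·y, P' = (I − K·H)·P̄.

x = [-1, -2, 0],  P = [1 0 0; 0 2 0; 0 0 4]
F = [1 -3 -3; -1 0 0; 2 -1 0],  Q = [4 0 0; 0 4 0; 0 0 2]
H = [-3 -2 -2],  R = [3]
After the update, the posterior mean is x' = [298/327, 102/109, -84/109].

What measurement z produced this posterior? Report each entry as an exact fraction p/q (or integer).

z = [-3]

x̄ = F·x = [5, 1, 0]
P̄ = F·P·Fᵀ + Q = [59 -1 8; -1 5 -2; 8 -2 8]
S = H·P̄·Hᵀ + R = [654]
K = P̄·Hᵀ·S⁻¹ = [-191/654; -1/218; -6/109]
x' − x̄ = [-1337/327, -7/109, -84/109] = K·y
y = (KᵀK)⁻¹·Kᵀ·(x' − x̄) = [14]
z = y + H·x̄ = [14] + [-17] = [-3]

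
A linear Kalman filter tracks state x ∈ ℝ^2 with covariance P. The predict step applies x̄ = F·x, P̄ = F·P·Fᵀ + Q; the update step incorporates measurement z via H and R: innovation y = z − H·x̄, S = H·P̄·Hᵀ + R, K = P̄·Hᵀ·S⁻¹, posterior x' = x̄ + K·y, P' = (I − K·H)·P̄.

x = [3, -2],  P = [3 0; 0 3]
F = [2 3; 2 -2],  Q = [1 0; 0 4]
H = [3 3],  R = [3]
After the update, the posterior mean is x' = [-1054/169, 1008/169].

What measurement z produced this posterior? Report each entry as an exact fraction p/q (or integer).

x̄ = F·x = [0, 10]
P̄ = F·P·Fᵀ + Q = [40 -6; -6 28]
S = H·P̄·Hᵀ + R = [507]
K = P̄·Hᵀ·S⁻¹ = [34/169; 22/169]
x' − x̄ = [-1054/169, -682/169] = K·y
y = (KᵀK)⁻¹·Kᵀ·(x' − x̄) = [-31]
z = y + H·x̄ = [-31] + [30] = [-1]

z = [-1]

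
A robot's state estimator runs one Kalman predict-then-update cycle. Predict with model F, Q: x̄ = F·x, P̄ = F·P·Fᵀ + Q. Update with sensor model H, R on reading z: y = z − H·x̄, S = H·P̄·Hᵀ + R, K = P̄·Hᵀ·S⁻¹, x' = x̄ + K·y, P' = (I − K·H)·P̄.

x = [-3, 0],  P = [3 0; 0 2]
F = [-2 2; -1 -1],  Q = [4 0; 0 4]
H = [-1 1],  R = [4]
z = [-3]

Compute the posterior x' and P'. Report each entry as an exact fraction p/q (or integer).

x̄ = F·x = [6, 3]
P̄ = F·P·Fᵀ + Q = [24 2; 2 9]
y = z − H·x̄ = [0]
S = H·P̄·Hᵀ + R = [33]
K = P̄·Hᵀ·S⁻¹ = [-2/3; 7/33]
x' = x̄ + K·y = [6, 3]
P' = (I − K·H)·P̄ = [28/3 20/3; 20/3 248/33]

x' = [6, 3]
P' = [28/3 20/3; 20/3 248/33]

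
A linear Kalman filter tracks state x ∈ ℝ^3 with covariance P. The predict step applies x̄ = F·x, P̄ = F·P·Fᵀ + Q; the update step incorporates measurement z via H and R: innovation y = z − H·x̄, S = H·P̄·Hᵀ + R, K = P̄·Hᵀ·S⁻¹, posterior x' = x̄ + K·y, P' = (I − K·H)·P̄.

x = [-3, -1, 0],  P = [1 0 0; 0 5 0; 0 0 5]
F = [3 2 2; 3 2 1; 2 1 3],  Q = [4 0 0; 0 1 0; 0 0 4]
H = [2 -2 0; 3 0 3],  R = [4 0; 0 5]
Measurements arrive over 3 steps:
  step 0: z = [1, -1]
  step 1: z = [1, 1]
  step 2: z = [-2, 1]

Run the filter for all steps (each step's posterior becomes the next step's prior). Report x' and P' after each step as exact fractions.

step 0: x̄ = F·x = [-11, -11, -7]
step 0: P̄ = F·P·Fᵀ + Q = [53 39 46; 39 35 31; 46 31 58]
step 0: y = z − H·x̄ = [1, 53]
step 0: S = H·P̄·Hᵀ + R = [44 174; 174 1832]
step 0: K = P̄·Hᵀ·S⁻¹ = [-191/25166 2049/12583; -5471/12583 1962/12583; 168/12583 2127/12583]
step 0: x' = x̄ + K·y = [-59823/25166, -39898/12583, 24818/12583]
step 0: P' = (I − K·H)·P̄ = [61020/12583 61211/12583 -57605/12583; 61211/12583 72153/12583 -57941/12583; -57605/12583 -57941/12583 61150/12583]
step 1: x̄ = F·x = [-239789/25166, -289425/25166, -25267/12583]
step 1: P̄ = F·P·Fᵀ + Q = [712468/12583 828533/12583 93410/12583; 828533/12583 1068663/12583 83111/12583; 93410/12583 83111/12583 122853/12583]
step 1: y = z − H·x̄ = [-37053/12583, 896135/25166]
step 1: S = H·P̄·Hᵀ + R = [546592/12583 -634596/12583; -634596/12583 9262184/12583]
step 1: K = P̄·Hᵀ·S⁻¹ = [-6117479/46291858 11664057/46291858; -13473931/23145929 5911353/23145929; 11970543/92583716 3652689/46291858]
step 1: x' = x̄ + K·y = [-15446771/92583716, -16019274/23145929, 9744202/23145929]
step 1: P' = (I − K·H)·P̄ = [133592796/23145929 139710275/23145929 -247745497/46291858; 139710275/23145929 166658137/23145929 -129858020/23145929; -247745497/46291858 -129858020/23145929 126916656/23145929]
step 2: x̄ = F·x = [-96540889/92583716, -135517697/92583716, 10979893/46291858]
step 2: P̄ = F·P·Fᵀ + Q = [1620404210/23145929 3810642935/46291858 450270041/46291858; 3810642935/46291858 2432885026/23145929 443977139/46291858; 450270041/46291858 443977139/46291858 229082939/23145929]
step 2: y = z − H·x̄ = [-65780262/23145929, 316327025/92583716]
step 2: S = H·P̄·Hᵀ + R = [1063168920/23145929 -1690624839/23145929; -1690624839/23145929 20813544355/23145929]
step 2: K = P̄·Hᵀ·S⁻¹ = [-216014881897/1665096365502 70897758685/277516060917; -160884814538/277516060917 24008280637/92505353639; 70126488589/555032121834 7005648518/92505353639]
step 2: x' = x̄ + K·y = [55174283593/277516060917, 198071170675/185010707278, 12660770662/92505353639]
step 2: P' = (I − K·H)·P̄ = [4748863506800/832548182751 1654959462899/277516060917 -1464791571125/277516060917; 1654959462899/277516060917 658909697325/92505353639 -511639353238/92505353639; -1464791571125/277516060917 -511639353238/92505353639 499939937905/92505353639]

step 0: x' = [-59823/25166, -39898/12583, 24818/12583], P' = [61020/12583 61211/12583 -57605/12583; 61211/12583 72153/12583 -57941/12583; -57605/12583 -57941/12583 61150/12583]
step 1: x' = [-15446771/92583716, -16019274/23145929, 9744202/23145929], P' = [133592796/23145929 139710275/23145929 -247745497/46291858; 139710275/23145929 166658137/23145929 -129858020/23145929; -247745497/46291858 -129858020/23145929 126916656/23145929]
step 2: x' = [55174283593/277516060917, 198071170675/185010707278, 12660770662/92505353639], P' = [4748863506800/832548182751 1654959462899/277516060917 -1464791571125/277516060917; 1654959462899/277516060917 658909697325/92505353639 -511639353238/92505353639; -1464791571125/277516060917 -511639353238/92505353639 499939937905/92505353639]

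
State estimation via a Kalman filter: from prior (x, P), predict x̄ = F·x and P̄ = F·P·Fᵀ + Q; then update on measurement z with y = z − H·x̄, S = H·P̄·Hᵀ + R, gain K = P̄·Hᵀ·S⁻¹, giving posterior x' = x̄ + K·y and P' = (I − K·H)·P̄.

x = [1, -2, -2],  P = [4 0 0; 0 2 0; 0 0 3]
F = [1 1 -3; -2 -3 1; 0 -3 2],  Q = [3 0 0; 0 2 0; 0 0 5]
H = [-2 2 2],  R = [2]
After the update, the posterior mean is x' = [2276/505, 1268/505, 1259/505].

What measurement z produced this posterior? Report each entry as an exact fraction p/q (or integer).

z = [1]

x̄ = F·x = [5, 2, 2]
P̄ = F·P·Fᵀ + Q = [36 -23 -24; -23 39 24; -24 24 35]
S = H·P̄·Hᵀ + R = [1010]
K = P̄·Hᵀ·S⁻¹ = [-83/505; 86/505; 83/505]
x' − x̄ = [-249/505, 258/505, 249/505] = K·y
y = (KᵀK)⁻¹·Kᵀ·(x' − x̄) = [3]
z = y + H·x̄ = [3] + [-2] = [1]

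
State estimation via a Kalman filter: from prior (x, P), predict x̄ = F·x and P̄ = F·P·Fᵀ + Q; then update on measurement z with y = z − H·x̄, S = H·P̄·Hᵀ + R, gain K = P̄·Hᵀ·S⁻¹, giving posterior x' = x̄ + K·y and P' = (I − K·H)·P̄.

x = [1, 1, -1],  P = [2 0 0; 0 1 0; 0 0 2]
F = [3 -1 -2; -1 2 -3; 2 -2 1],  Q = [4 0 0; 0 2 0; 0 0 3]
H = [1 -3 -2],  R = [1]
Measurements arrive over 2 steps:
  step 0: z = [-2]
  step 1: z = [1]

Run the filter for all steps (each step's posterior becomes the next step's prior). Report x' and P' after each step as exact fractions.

step 0: x' = [202/51, 112/51, -5/17], P' = [3161/102 181/51 173/17; 181/51 268/51 -100/17; 173/17 -100/17 235/17]
step 1: x' = [236885/22676, 3781/5669, 84433/22676], P' = [7083049/45352 175019/11338 2487981/45352; 175019/11338 93685/11338 -24897/5669; 2487981/45352 -24897/5669 1533021/45352]

step 0: x̄ = F·x = [4, 4, -1]
step 0: P̄ = F·P·Fᵀ + Q = [31 4 10; 4 26 -14; 10 -14 17]
step 0: y = z − H·x̄ = [4]
step 0: S = H·P̄·Hᵀ + R = [102]
step 0: K = P̄·Hᵀ·S⁻¹ = [-1/102; -23/51; 3/17]
step 0: x' = x̄ + K·y = [202/51, 112/51, -5/17]
step 0: P' = (I − K·H)·P̄ = [3161/102 181/51 173/17; 181/51 268/51 -100/17; 173/17 -100/17 235/17]
step 1: x̄ = F·x = [524/51, 67/51, 55/17]
step 1: P̄ = F·P·Fᵀ + Q = [18005/102 -6227/102 1914/17; -6227/102 30179/102 -3765/17; 1914/17 -3765/17 3360/17]
step 1: y = z − H·x̄ = [58/51]
step 1: S = H·P̄·Hᵀ + R = [45352/51]
step 1: K = P̄·Hᵀ·S⁻¹ = [6859/45352; -3224/5669; 19467/45352]
step 1: x' = x̄ + K·y = [236885/22676, 3781/5669, 84433/22676]
step 1: P' = (I − K·H)·P̄ = [7083049/45352 175019/11338 2487981/45352; 175019/11338 93685/11338 -24897/5669; 2487981/45352 -24897/5669 1533021/45352]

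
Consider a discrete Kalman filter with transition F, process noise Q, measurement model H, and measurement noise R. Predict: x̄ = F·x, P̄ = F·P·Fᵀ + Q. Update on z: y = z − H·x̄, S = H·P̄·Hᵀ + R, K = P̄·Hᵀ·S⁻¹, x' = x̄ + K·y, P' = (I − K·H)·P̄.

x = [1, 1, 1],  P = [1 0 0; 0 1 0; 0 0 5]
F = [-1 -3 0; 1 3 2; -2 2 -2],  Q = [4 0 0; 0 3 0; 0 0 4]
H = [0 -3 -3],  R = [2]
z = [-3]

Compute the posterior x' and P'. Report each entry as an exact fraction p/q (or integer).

x̄ = F·x = [-4, 6, -2]
P̄ = F·P·Fᵀ + Q = [14 -10 -4; -10 33 -16; -4 -16 32]
y = z − H·x̄ = [9]
S = H·P̄·Hᵀ + R = [299]
K = P̄·Hᵀ·S⁻¹ = [42/299; -51/299; -48/299]
x' = x̄ + K·y = [-818/299, 1335/299, -1030/299]
P' = (I − K·H)·P̄ = [2422/299 -848/299 820/299; -848/299 7266/299 -7232/299; 820/299 -7232/299 7264/299]

x' = [-818/299, 1335/299, -1030/299]
P' = [2422/299 -848/299 820/299; -848/299 7266/299 -7232/299; 820/299 -7232/299 7264/299]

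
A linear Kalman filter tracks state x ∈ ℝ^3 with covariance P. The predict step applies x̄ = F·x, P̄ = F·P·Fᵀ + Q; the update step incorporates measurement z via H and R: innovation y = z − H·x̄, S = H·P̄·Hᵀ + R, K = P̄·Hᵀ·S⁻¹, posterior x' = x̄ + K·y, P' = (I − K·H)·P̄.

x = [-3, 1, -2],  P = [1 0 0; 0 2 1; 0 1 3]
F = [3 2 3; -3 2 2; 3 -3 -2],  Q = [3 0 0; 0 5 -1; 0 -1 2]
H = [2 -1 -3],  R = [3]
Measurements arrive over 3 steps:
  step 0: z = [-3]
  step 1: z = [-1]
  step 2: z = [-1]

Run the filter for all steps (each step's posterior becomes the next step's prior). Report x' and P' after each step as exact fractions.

step 0: x̄ = F·x = [-13, 7, -8]
step 0: P̄ = F·P·Fᵀ + Q = [59 27 -34; 27 42 -44; -34 -44 53]
step 0: y = z − H·x̄ = [6]
step 0: S = H·P̄·Hᵀ + R = [794]
step 0: K = P̄·Hᵀ·S⁻¹ = [193/794; 72/397; -183/794]
step 0: x' = x̄ + K·y = [-4582/397, 3211/397, -3725/397]
step 0: P' = (I − K·H)·P̄ = [9597/794 -3177/397 8323/794; -3177/397 6306/397 -4292/397; 8323/794 -4292/397 8593/794]
step 1: x̄ = F·x = [-18499/397, 12718/397, -15929/397]
step 1: P̄ = F·P·Fᵀ + Q = [93549/397 -47588/397 57383/397; -47588/397 82863/794 -106805/794; 57383/397 -106805/794 147329/794]
step 1: y = z − H·x̄ = [1532/397]
step 1: S = H·P̄·Hᵀ + R = [261140/397]
step 1: K = P̄·Hᵀ·S⁻¹ = [62537/261140; 1180/13057; -10565/52228]
step 1: x' = x̄ + K·y = [-2981752/65285, 422838/13057, -534084/13057]
step 1: P' = (I − K·H)·P̄ = [51683903/261140 -1751008/13057 9213357/52228; -1751008/13057 2585003/26114 -3198705/26114; 9213357/52228 -3198705/26114 8285273/52228]
step 2: x̄ = F·x = [-12728136/65285, 7832796/65285, -9946986/65285]
step 2: P̄ = F·P·Fᵀ + Q = [483645781/130570 -142816918/65285 360294621/130570; -142816918/65285 347110507/261140 -438852387/261140; 360294621/130570 -438852387/261140 557749997/261140]
step 2: y = z − H·x̄ = [676565/13057]
step 2: S = H·P̄·Hᵀ + R = [24169561/26114]
step 2: K = P̄·Hᵀ·S⁻¹ = [34408307/24169561; -17308869/24169561; 20678088/24169561]
step 2: x' = x̄ + K·y = [-14646257053/120847805, 10014732783/120847805, -13055367378/120847805]
step 2: P' = (I − K·H)·P̄ = [220948466464/120847805 -300666311633/241695610 394475976093/241695610; -300666311633/241695610 413076442681/483391220 -538234385691/483391220; 394475976093/241695610 -538234385691/483391220 704965868261/483391220]

step 0: x' = [-4582/397, 3211/397, -3725/397], P' = [9597/794 -3177/397 8323/794; -3177/397 6306/397 -4292/397; 8323/794 -4292/397 8593/794]
step 1: x' = [-2981752/65285, 422838/13057, -534084/13057], P' = [51683903/261140 -1751008/13057 9213357/52228; -1751008/13057 2585003/26114 -3198705/26114; 9213357/52228 -3198705/26114 8285273/52228]
step 2: x' = [-14646257053/120847805, 10014732783/120847805, -13055367378/120847805], P' = [220948466464/120847805 -300666311633/241695610 394475976093/241695610; -300666311633/241695610 413076442681/483391220 -538234385691/483391220; 394475976093/241695610 -538234385691/483391220 704965868261/483391220]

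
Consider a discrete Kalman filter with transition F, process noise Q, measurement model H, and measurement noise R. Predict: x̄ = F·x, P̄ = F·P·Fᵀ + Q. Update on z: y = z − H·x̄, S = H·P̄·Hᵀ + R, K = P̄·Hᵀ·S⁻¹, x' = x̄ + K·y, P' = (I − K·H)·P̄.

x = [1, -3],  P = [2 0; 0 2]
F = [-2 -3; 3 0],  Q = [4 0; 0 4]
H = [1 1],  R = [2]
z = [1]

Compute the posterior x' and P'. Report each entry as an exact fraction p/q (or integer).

x̄ = F·x = [7, 3]
P̄ = F·P·Fᵀ + Q = [30 -12; -12 22]
y = z − H·x̄ = [-9]
S = H·P̄·Hᵀ + R = [30]
K = P̄·Hᵀ·S⁻¹ = [3/5; 1/3]
x' = x̄ + K·y = [8/5, 0]
P' = (I − K·H)·P̄ = [96/5 -18; -18 56/3]

x' = [8/5, 0]
P' = [96/5 -18; -18 56/3]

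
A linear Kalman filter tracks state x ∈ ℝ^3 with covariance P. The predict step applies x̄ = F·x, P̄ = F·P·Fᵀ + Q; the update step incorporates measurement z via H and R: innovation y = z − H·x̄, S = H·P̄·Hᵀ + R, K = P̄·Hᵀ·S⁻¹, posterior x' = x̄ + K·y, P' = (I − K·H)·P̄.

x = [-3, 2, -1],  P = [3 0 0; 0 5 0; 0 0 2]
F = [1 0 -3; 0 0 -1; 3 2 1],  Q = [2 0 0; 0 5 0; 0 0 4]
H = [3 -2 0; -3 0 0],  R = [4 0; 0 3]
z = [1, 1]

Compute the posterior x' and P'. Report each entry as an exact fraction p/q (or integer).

x' = [-421/1943, -1069/1943, -10227/1943]
P' = [592/1943 774/1943 -240/1943; 774/1943 2653/1943 -1154/1943; -240/1943 -1154/1943 99978/1943]

x̄ = F·x = [0, 1, -6]
P̄ = F·P·Fᵀ + Q = [23 6 3; 6 7 -2; 3 -2 53]
y = z − H·x̄ = [3, 1]
S = H·P̄·Hᵀ + R = [167 -171; -171 210]
K = P̄·Hᵀ·S⁻¹ = [57/1943 -592/1943; -746/1943 -774/1943; 397/1943 240/1943]
x' = x̄ + K·y = [-421/1943, -1069/1943, -10227/1943]
P' = (I − K·H)·P̄ = [592/1943 774/1943 -240/1943; 774/1943 2653/1943 -1154/1943; -240/1943 -1154/1943 99978/1943]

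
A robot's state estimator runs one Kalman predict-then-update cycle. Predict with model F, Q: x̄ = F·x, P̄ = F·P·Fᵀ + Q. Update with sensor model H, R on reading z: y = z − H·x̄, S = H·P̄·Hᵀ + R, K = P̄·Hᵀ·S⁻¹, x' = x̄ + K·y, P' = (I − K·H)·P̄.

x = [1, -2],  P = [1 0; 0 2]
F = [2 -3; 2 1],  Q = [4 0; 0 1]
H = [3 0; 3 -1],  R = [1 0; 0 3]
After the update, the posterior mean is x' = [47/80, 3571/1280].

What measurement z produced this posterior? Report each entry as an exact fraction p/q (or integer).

x̄ = F·x = [8, 0]
P̄ = F·P·Fᵀ + Q = [26 -2; -2 7]
S = H·P̄·Hᵀ + R = [235 240; 240 256]
K = P̄·Hᵀ·S⁻¹ = [3/10 1/32; 99/160 -323/512]
x' − x̄ = [-593/80, 3571/1280] = K·y
y = (KᵀK)⁻¹·Kᵀ·(x' − x̄) = [-22, -26]
z = y + H·x̄ = [-22, -26] + [24, 24] = [2, -2]

z = [2, -2]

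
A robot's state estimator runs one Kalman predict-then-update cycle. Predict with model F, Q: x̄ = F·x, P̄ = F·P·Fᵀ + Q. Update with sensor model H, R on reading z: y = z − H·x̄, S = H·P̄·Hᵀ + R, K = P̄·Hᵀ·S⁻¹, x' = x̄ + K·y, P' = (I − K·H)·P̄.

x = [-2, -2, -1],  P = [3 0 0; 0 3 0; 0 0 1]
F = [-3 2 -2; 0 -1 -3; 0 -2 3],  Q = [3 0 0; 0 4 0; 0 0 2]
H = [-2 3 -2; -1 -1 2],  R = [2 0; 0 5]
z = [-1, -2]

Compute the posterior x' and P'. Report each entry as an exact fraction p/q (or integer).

x̄ = F·x = [4, 5, 1]
P̄ = F·P·Fᵀ + Q = [46 0 -18; 0 16 -3; -18 -3 23]
y = z − H·x̄ = [-6, 5]
S = H·P̄·Hᵀ + R = [314 -36; -36 243]
K = P̄·Hᵀ·S⁻¹ = [-920/4167 -13882/37503; 685/4167 -2482/37503; -245/8334 10177/37503]
x' = x̄ + K·y = [130282/37503, 138115/37503, 95003/37503]
P' = (I − K·H)·P̄ = [123134/37503 141716/37503 97720/37503; 141716/37503 212534/37503 170920/37503; 97720/37503 170920/37503 319525/75006]

x' = [130282/37503, 138115/37503, 95003/37503]
P' = [123134/37503 141716/37503 97720/37503; 141716/37503 212534/37503 170920/37503; 97720/37503 170920/37503 319525/75006]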